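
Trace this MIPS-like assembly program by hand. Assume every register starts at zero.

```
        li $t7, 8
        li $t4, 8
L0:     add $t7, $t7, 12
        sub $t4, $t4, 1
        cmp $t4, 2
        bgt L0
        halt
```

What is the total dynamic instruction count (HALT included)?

after li $t7, 8: $t7=8
after li $t4, 8: $t4=8
after add $t7, $t7, 12: $t7=8+12=20
after sub $t4, $t4, 1: $t4=8-1=7
cmp $t4, 2  (cmp 7,2)
bgt L0: taken
after add $t7, $t7, 12: $t7=20+12=32
after sub $t4, $t4, 1: $t4=7-1=6
cmp $t4, 2  (cmp 6,2)
bgt L0: taken
after add $t7, $t7, 12: $t7=32+12=44
after sub $t4, $t4, 1: $t4=6-1=5
cmp $t4, 2  (cmp 5,2)
bgt L0: taken
after add $t7, $t7, 12: $t7=44+12=56
after sub $t4, $t4, 1: $t4=5-1=4
cmp $t4, 2  (cmp 4,2)
bgt L0: taken
after add $t7, $t7, 12: $t7=56+12=68
after sub $t4, $t4, 1: $t4=4-1=3
cmp $t4, 2  (cmp 3,2)
bgt L0: taken
after add $t7, $t7, 12: $t7=68+12=80
after sub $t4, $t4, 1: $t4=3-1=2
cmp $t4, 2  (cmp 2,2)
bgt L0: not taken
halt.
Total executed instructions: 27.

27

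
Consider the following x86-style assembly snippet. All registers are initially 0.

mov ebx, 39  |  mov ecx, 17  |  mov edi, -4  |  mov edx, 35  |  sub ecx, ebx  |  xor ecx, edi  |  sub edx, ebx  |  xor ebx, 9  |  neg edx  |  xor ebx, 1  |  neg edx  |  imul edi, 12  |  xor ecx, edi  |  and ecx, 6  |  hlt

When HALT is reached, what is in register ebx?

after mov ebx, 39: ebx=39
after mov ecx, 17: ecx=17
after mov edi, -4: edi=-4
after mov edx, 35: edx=35
after sub ecx, ebx: ecx=17-39=-22
after xor ecx, edi: ecx=(-22)^(-4)=22
after sub edx, ebx: edx=35-39=-4
after xor ebx, 9: ebx=39^9=46
after neg edx: edx=-(-4)=4
after xor ebx, 1: ebx=46^1=47
after neg edx: edx=-(4)=-4
after imul edi, 12: edi=(-4)*12=-48
after xor ecx, edi: ecx=22^(-48)=-58
after and ecx, 6: ecx=(-58)&6=6
halt.

47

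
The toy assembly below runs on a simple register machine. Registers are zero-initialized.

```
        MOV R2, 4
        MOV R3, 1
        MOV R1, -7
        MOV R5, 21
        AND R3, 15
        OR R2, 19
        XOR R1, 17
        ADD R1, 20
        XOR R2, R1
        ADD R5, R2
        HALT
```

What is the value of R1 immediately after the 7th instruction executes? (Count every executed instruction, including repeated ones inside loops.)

-24

R2=4
R3=1
R1=-7
R5=21
R3=1&15=1
R2=4|19=23
R1=(-7)^17=-24
After step 7: R1 = -24.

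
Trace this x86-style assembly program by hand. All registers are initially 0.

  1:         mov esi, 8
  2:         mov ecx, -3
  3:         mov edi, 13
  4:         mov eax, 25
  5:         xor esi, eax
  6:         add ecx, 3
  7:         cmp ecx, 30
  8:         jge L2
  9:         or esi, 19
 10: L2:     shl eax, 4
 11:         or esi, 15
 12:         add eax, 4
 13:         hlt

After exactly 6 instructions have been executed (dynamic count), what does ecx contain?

0

esi=8
ecx=-3
edi=13
eax=25
esi=8^25=17
ecx=(-3)+3=0
After step 6: ecx = 0.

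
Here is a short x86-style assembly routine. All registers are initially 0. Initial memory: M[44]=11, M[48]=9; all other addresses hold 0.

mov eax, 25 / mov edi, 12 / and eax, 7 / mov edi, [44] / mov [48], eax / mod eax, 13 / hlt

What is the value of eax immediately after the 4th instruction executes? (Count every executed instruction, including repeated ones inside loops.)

mov eax, 25 → eax=25
mov edi, 12 → edi=12
and eax, 7 → eax=25&7=1
mov edi, [44] → edi=M[44]=11
After step 4: eax = 1.

1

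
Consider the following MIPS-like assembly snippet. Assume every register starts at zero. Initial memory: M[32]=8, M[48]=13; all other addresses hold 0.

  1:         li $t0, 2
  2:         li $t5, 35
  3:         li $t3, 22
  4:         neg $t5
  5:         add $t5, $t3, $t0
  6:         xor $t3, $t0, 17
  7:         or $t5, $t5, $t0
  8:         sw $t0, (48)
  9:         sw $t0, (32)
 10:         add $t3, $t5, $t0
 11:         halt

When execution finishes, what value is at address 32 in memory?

2

li $t0, 2 → $t0=2
li $t5, 35 → $t5=35
li $t3, 22 → $t3=22
neg $t5 → $t5=-(35)=-35
add $t5, $t3, $t0 → $t5=22+2=24
xor $t3, $t0, 17 → $t3=2^17=19
or $t5, $t5, $t0 → $t5=24|2=26
sw $t0, (48) → M[48]=2
sw $t0, (32) → M[32]=2
add $t3, $t5, $t0 → $t3=26+2=28
halt.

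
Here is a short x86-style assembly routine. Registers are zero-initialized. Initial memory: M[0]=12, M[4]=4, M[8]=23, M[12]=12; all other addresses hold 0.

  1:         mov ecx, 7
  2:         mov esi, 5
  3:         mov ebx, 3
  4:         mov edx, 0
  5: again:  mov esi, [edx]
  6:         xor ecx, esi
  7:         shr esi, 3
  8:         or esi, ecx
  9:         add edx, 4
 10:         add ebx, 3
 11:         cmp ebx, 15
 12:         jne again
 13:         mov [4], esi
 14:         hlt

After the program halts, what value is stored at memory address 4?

mov ecx, 7 → ecx=7
mov esi, 5 → esi=5
mov ebx, 3 → ebx=3
mov edx, 0 → edx=0
mov esi, [edx] → esi=M[0]=12
xor ecx, esi → ecx=7^12=11
shr esi, 3 → esi=12>>3=1
or esi, ecx → esi=1|11=11
add edx, 4 → edx=0+4=4
add ebx, 3 → ebx=3+3=6
cmp ebx, 15  (cmp 6,15)
jne again: taken
mov esi, [edx] → esi=M[4]=4
xor ecx, esi → ecx=11^4=15
shr esi, 3 → esi=4>>3=0
or esi, ecx → esi=0|15=15
add edx, 4 → edx=4+4=8
add ebx, 3 → ebx=6+3=9
cmp ebx, 15  (cmp 9,15)
jne again: taken
mov esi, [edx] → esi=M[8]=23
xor ecx, esi → ecx=15^23=24
shr esi, 3 → esi=23>>3=2
or esi, ecx → esi=2|24=26
add edx, 4 → edx=8+4=12
add ebx, 3 → ebx=9+3=12
cmp ebx, 15  (cmp 12,15)
jne again: taken
mov esi, [edx] → esi=M[12]=12
xor ecx, esi → ecx=24^12=20
shr esi, 3 → esi=12>>3=1
or esi, ecx → esi=1|20=21
add edx, 4 → edx=12+4=16
add ebx, 3 → ebx=12+3=15
cmp ebx, 15  (cmp 15,15)
jne again: not taken
mov [4], esi → M[4]=21
halt.

21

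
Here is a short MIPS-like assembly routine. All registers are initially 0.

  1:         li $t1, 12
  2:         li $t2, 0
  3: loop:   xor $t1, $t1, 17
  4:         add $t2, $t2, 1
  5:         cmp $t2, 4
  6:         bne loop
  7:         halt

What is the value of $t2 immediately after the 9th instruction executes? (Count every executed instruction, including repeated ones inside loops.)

li $t1, 12 → $t1=12
li $t2, 0 → $t2=0
xor $t1, $t1, 17 → $t1=12^17=29
add $t2, $t2, 1 → $t2=0+1=1
cmp $t2, 4  (cmp 1,4)
bne loop: taken
xor $t1, $t1, 17 → $t1=29^17=12
add $t2, $t2, 1 → $t2=1+1=2
cmp $t2, 4  (cmp 2,4)
After step 9: $t2 = 2.

2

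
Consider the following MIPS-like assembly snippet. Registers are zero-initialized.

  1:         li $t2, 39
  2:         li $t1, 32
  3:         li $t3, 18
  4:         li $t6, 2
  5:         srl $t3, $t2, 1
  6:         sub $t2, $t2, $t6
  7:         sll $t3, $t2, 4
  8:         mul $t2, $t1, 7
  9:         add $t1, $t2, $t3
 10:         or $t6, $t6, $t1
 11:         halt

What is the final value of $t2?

$t2=39
$t1=32
$t3=18
$t6=2
$t3=39>>1=19
$t2=39-2=37
$t3=37<<4=592
$t2=32*7=224
$t1=224+592=816
$t6=2|816=818
halt.

224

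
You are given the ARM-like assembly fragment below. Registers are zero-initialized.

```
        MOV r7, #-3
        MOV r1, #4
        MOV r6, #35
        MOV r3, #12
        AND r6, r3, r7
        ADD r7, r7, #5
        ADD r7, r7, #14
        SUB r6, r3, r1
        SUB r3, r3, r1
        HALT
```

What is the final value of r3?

after MOV r7, #-3: r7=-3
after MOV r1, #4: r1=4
after MOV r6, #35: r6=35
after MOV r3, #12: r3=12
after AND r6, r3, r7: r6=12&(-3)=12
after ADD r7, r7, #5: r7=(-3)+5=2
after ADD r7, r7, #14: r7=2+14=16
after SUB r6, r3, r1: r6=12-4=8
after SUB r3, r3, r1: r3=12-4=8
halt.

8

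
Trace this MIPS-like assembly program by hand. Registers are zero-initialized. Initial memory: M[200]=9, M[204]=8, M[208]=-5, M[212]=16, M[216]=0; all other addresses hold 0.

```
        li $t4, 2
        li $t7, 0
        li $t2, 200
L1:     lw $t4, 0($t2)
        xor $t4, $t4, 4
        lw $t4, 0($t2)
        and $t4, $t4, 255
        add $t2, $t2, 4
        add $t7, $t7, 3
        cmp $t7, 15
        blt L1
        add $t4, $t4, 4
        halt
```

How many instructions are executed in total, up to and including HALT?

45

after li $t4, 2: $t4=2
after li $t7, 0: $t7=0
after li $t2, 200: $t2=200
after lw $t4, 0($t2): $t4=M[200]=9
after xor $t4, $t4, 4: $t4=9^4=13
after lw $t4, 0($t2): $t4=M[200]=9
after and $t4, $t4, 255: $t4=9&255=9
after add $t2, $t2, 4: $t2=200+4=204
after add $t7, $t7, 3: $t7=0+3=3
cmp $t7, 15  (cmp 3,15)
blt L1: taken
after lw $t4, 0($t2): $t4=M[204]=8
after xor $t4, $t4, 4: $t4=8^4=12
after lw $t4, 0($t2): $t4=M[204]=8
after and $t4, $t4, 255: $t4=8&255=8
after add $t2, $t2, 4: $t2=204+4=208
after add $t7, $t7, 3: $t7=3+3=6
cmp $t7, 15  (cmp 6,15)
blt L1: taken
after lw $t4, 0($t2): $t4=M[208]=-5
after xor $t4, $t4, 4: $t4=(-5)^4=-1
after lw $t4, 0($t2): $t4=M[208]=-5
after and $t4, $t4, 255: $t4=(-5)&255=251
after add $t2, $t2, 4: $t2=208+4=212
after add $t7, $t7, 3: $t7=6+3=9
cmp $t7, 15  (cmp 9,15)
blt L1: taken
after lw $t4, 0($t2): $t4=M[212]=16
after xor $t4, $t4, 4: $t4=16^4=20
after lw $t4, 0($t2): $t4=M[212]=16
after and $t4, $t4, 255: $t4=16&255=16
after add $t2, $t2, 4: $t2=212+4=216
after add $t7, $t7, 3: $t7=9+3=12
cmp $t7, 15  (cmp 12,15)
blt L1: taken
after lw $t4, 0($t2): $t4=M[216]=0
after xor $t4, $t4, 4: $t4=0^4=4
after lw $t4, 0($t2): $t4=M[216]=0
after and $t4, $t4, 255: $t4=0&255=0
after add $t2, $t2, 4: $t2=216+4=220
after add $t7, $t7, 3: $t7=12+3=15
cmp $t7, 15  (cmp 15,15)
blt L1: not taken
after add $t4, $t4, 4: $t4=0+4=4
halt.
Total executed instructions: 45.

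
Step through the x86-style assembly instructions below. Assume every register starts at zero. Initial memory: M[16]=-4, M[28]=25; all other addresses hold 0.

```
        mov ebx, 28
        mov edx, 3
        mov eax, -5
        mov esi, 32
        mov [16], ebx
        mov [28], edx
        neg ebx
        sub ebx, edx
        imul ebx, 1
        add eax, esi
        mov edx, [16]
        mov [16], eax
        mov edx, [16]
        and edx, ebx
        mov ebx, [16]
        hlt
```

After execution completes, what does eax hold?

27

mov ebx, 28 → ebx=28
mov edx, 3 → edx=3
mov eax, -5 → eax=-5
mov esi, 32 → esi=32
mov [16], ebx → M[16]=28
mov [28], edx → M[28]=3
neg ebx → ebx=-(28)=-28
sub ebx, edx → ebx=(-28)-3=-31
imul ebx, 1 → ebx=(-31)*1=-31
add eax, esi → eax=(-5)+32=27
mov edx, [16] → edx=M[16]=28
mov [16], eax → M[16]=27
mov edx, [16] → edx=M[16]=27
and edx, ebx → edx=27&(-31)=1
mov ebx, [16] → ebx=M[16]=27
halt.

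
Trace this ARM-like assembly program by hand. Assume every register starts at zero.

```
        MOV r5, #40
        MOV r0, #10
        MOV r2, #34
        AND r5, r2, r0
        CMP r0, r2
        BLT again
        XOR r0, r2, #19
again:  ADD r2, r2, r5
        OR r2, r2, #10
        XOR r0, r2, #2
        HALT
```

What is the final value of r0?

MOV r5, #40 → r5=40
MOV r0, #10 → r0=10
MOV r2, #34 → r2=34
AND r5, r2, r0 → r5=34&10=2
CMP r0, r2  (cmp 10,34)
BLT again: taken
ADD r2, r2, r5 → r2=34+2=36
OR r2, r2, #10 → r2=36|10=46
XOR r0, r2, #2 → r0=46^2=44
halt.

44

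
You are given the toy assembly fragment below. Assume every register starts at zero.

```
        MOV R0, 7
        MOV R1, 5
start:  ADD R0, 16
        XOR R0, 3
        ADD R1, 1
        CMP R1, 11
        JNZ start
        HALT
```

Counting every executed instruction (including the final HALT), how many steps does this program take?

MOV R0, 7 → R0=7
MOV R1, 5 → R1=5
ADD R0, 16 → R0=7+16=23
XOR R0, 3 → R0=23^3=20
ADD R1, 1 → R1=5+1=6
CMP R1, 11  (cmp 6,11)
JNZ start: taken
ADD R0, 16 → R0=20+16=36
XOR R0, 3 → R0=36^3=39
ADD R1, 1 → R1=6+1=7
CMP R1, 11  (cmp 7,11)
JNZ start: taken
ADD R0, 16 → R0=39+16=55
XOR R0, 3 → R0=55^3=52
ADD R1, 1 → R1=7+1=8
CMP R1, 11  (cmp 8,11)
JNZ start: taken
ADD R0, 16 → R0=52+16=68
XOR R0, 3 → R0=68^3=71
ADD R1, 1 → R1=8+1=9
CMP R1, 11  (cmp 9,11)
JNZ start: taken
ADD R0, 16 → R0=71+16=87
XOR R0, 3 → R0=87^3=84
ADD R1, 1 → R1=9+1=10
CMP R1, 11  (cmp 10,11)
JNZ start: taken
ADD R0, 16 → R0=84+16=100
XOR R0, 3 → R0=100^3=103
ADD R1, 1 → R1=10+1=11
CMP R1, 11  (cmp 11,11)
JNZ start: not taken
halt.
Total executed instructions: 33.

33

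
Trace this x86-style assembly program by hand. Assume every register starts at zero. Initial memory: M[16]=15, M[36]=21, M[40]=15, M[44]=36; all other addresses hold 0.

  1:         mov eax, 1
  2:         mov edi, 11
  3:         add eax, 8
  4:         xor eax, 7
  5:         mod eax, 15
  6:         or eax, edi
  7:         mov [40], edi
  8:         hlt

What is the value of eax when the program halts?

after mov eax, 1: eax=1
after mov edi, 11: edi=11
after add eax, 8: eax=1+8=9
after xor eax, 7: eax=9^7=14
after mod eax, 15: eax=14%15=14
after or eax, edi: eax=14|11=15
mov [40], edi → M[40]=11
halt.

15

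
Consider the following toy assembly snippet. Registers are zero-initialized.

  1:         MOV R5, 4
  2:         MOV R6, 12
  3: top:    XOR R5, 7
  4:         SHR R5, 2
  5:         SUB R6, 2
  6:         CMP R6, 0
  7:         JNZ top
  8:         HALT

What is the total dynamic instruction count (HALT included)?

MOV R5, 4 → R5=4
MOV R6, 12 → R6=12
XOR R5, 7 → R5=4^7=3
SHR R5, 2 → R5=3>>2=0
SUB R6, 2 → R6=12-2=10
CMP R6, 0  (cmp 10,0)
JNZ top: taken
XOR R5, 7 → R5=0^7=7
SHR R5, 2 → R5=7>>2=1
SUB R6, 2 → R6=10-2=8
CMP R6, 0  (cmp 8,0)
JNZ top: taken
XOR R5, 7 → R5=1^7=6
SHR R5, 2 → R5=6>>2=1
SUB R6, 2 → R6=8-2=6
CMP R6, 0  (cmp 6,0)
JNZ top: taken
XOR R5, 7 → R5=1^7=6
SHR R5, 2 → R5=6>>2=1
SUB R6, 2 → R6=6-2=4
CMP R6, 0  (cmp 4,0)
JNZ top: taken
XOR R5, 7 → R5=1^7=6
SHR R5, 2 → R5=6>>2=1
SUB R6, 2 → R6=4-2=2
CMP R6, 0  (cmp 2,0)
JNZ top: taken
XOR R5, 7 → R5=1^7=6
SHR R5, 2 → R5=6>>2=1
SUB R6, 2 → R6=2-2=0
CMP R6, 0  (cmp 0,0)
JNZ top: not taken
halt.
Total executed instructions: 33.

33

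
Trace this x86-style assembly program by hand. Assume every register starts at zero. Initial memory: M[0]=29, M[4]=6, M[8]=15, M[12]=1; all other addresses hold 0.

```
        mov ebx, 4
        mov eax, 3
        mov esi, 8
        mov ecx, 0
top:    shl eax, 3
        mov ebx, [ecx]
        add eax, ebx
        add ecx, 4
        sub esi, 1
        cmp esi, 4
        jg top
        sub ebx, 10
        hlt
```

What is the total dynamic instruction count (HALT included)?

after mov ebx, 4: ebx=4
after mov eax, 3: eax=3
after mov esi, 8: esi=8
after mov ecx, 0: ecx=0
after shl eax, 3: eax=3<<3=24
after mov ebx, [ecx]: ebx=M[0]=29
after add eax, ebx: eax=24+29=53
after add ecx, 4: ecx=0+4=4
after sub esi, 1: esi=8-1=7
cmp esi, 4  (cmp 7,4)
jg top: taken
after shl eax, 3: eax=53<<3=424
after mov ebx, [ecx]: ebx=M[4]=6
after add eax, ebx: eax=424+6=430
after add ecx, 4: ecx=4+4=8
after sub esi, 1: esi=7-1=6
cmp esi, 4  (cmp 6,4)
jg top: taken
after shl eax, 3: eax=430<<3=3440
after mov ebx, [ecx]: ebx=M[8]=15
after add eax, ebx: eax=3440+15=3455
after add ecx, 4: ecx=8+4=12
after sub esi, 1: esi=6-1=5
cmp esi, 4  (cmp 5,4)
jg top: taken
after shl eax, 3: eax=3455<<3=27640
after mov ebx, [ecx]: ebx=M[12]=1
after add eax, ebx: eax=27640+1=27641
after add ecx, 4: ecx=12+4=16
after sub esi, 1: esi=5-1=4
cmp esi, 4  (cmp 4,4)
jg top: not taken
after sub ebx, 10: ebx=1-10=-9
halt.
Total executed instructions: 34.

34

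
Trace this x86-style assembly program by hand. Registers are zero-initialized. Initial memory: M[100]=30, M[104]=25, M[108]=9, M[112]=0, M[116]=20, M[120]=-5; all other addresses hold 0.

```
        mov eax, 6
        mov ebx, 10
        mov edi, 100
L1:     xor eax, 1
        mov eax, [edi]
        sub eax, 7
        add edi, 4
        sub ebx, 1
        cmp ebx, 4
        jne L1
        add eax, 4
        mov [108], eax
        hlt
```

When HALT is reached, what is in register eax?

mov eax, 6 → eax=6
mov ebx, 10 → ebx=10
mov edi, 100 → edi=100
xor eax, 1 → eax=6^1=7
mov eax, [edi] → eax=M[100]=30
sub eax, 7 → eax=30-7=23
add edi, 4 → edi=100+4=104
sub ebx, 1 → ebx=10-1=9
cmp ebx, 4  (cmp 9,4)
jne L1: taken
xor eax, 1 → eax=23^1=22
mov eax, [edi] → eax=M[104]=25
sub eax, 7 → eax=25-7=18
add edi, 4 → edi=104+4=108
sub ebx, 1 → ebx=9-1=8
cmp ebx, 4  (cmp 8,4)
jne L1: taken
xor eax, 1 → eax=18^1=19
mov eax, [edi] → eax=M[108]=9
sub eax, 7 → eax=9-7=2
add edi, 4 → edi=108+4=112
sub ebx, 1 → ebx=8-1=7
cmp ebx, 4  (cmp 7,4)
jne L1: taken
xor eax, 1 → eax=2^1=3
mov eax, [edi] → eax=M[112]=0
sub eax, 7 → eax=0-7=-7
add edi, 4 → edi=112+4=116
sub ebx, 1 → ebx=7-1=6
cmp ebx, 4  (cmp 6,4)
jne L1: taken
xor eax, 1 → eax=(-7)^1=-8
mov eax, [edi] → eax=M[116]=20
sub eax, 7 → eax=20-7=13
add edi, 4 → edi=116+4=120
sub ebx, 1 → ebx=6-1=5
cmp ebx, 4  (cmp 5,4)
jne L1: taken
xor eax, 1 → eax=13^1=12
mov eax, [edi] → eax=M[120]=-5
sub eax, 7 → eax=(-5)-7=-12
add edi, 4 → edi=120+4=124
sub ebx, 1 → ebx=5-1=4
cmp ebx, 4  (cmp 4,4)
jne L1: not taken
add eax, 4 → eax=(-12)+4=-8
mov [108], eax → M[108]=-8
halt.

-8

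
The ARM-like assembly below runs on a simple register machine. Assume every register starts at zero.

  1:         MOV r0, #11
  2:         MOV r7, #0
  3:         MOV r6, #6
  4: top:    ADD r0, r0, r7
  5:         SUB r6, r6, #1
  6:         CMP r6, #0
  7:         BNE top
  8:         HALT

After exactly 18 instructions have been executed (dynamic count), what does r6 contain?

r0=11
r7=0
r6=6
r0=11+0=11
r6=6-1=5
CMP r6, #0  (cmp 5,0)
BNE top: taken
r0=11+0=11
r6=5-1=4
CMP r6, #0  (cmp 4,0)
BNE top: taken
r0=11+0=11
r6=4-1=3
CMP r6, #0  (cmp 3,0)
BNE top: taken
r0=11+0=11
r6=3-1=2
CMP r6, #0  (cmp 2,0)
After step 18: r6 = 2.

2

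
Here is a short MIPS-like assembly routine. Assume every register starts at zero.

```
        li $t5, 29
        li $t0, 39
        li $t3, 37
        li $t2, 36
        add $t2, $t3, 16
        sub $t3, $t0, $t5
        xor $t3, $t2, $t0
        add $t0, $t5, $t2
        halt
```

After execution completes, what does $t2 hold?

53

li $t5, 29 → $t5=29
li $t0, 39 → $t0=39
li $t3, 37 → $t3=37
li $t2, 36 → $t2=36
add $t2, $t3, 16 → $t2=37+16=53
sub $t3, $t0, $t5 → $t3=39-29=10
xor $t3, $t2, $t0 → $t3=53^39=18
add $t0, $t5, $t2 → $t0=29+53=82
halt.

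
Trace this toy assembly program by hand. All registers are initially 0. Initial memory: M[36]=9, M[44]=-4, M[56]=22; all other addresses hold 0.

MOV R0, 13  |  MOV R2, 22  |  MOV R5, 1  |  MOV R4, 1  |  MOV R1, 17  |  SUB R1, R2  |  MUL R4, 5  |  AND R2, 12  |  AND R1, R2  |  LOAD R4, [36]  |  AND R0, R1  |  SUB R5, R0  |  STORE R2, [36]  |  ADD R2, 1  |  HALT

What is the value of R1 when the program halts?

0

after MOV R0, 13: R0=13
after MOV R2, 22: R2=22
after MOV R5, 1: R5=1
after MOV R4, 1: R4=1
after MOV R1, 17: R1=17
after SUB R1, R2: R1=17-22=-5
after MUL R4, 5: R4=1*5=5
after AND R2, 12: R2=22&12=4
after AND R1, R2: R1=(-5)&4=0
after LOAD R4, [36]: R4=M[36]=9
after AND R0, R1: R0=13&0=0
after SUB R5, R0: R5=1-0=1
STORE R2, [36] → M[36]=4
after ADD R2, 1: R2=4+1=5
halt.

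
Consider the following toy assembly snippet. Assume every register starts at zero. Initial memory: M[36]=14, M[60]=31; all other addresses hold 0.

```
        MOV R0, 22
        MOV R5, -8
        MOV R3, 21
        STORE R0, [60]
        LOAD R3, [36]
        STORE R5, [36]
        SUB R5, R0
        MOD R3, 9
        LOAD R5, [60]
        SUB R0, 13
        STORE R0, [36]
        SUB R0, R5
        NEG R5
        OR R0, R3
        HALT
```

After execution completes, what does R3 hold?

5

after MOV R0, 22: R0=22
after MOV R5, -8: R5=-8
after MOV R3, 21: R3=21
STORE R0, [60] → M[60]=22
after LOAD R3, [36]: R3=M[36]=14
STORE R5, [36] → M[36]=-8
after SUB R5, R0: R5=(-8)-22=-30
after MOD R3, 9: R3=14%9=5
after LOAD R5, [60]: R5=M[60]=22
after SUB R0, 13: R0=22-13=9
STORE R0, [36] → M[36]=9
after SUB R0, R5: R0=9-22=-13
after NEG R5: R5=-(22)=-22
after OR R0, R3: R0=(-13)|5=-9
halt.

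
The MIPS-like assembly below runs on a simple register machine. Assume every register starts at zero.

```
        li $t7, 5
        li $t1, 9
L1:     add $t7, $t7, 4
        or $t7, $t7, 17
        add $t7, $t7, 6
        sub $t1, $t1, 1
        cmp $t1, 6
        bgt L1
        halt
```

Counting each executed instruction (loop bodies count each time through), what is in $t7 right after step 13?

li $t7, 5 → $t7=5
li $t1, 9 → $t1=9
add $t7, $t7, 4 → $t7=5+4=9
or $t7, $t7, 17 → $t7=9|17=25
add $t7, $t7, 6 → $t7=25+6=31
sub $t1, $t1, 1 → $t1=9-1=8
cmp $t1, 6  (cmp 8,6)
bgt L1: taken
add $t7, $t7, 4 → $t7=31+4=35
or $t7, $t7, 17 → $t7=35|17=51
add $t7, $t7, 6 → $t7=51+6=57
sub $t1, $t1, 1 → $t1=8-1=7
cmp $t1, 6  (cmp 7,6)
After step 13: $t7 = 57.

57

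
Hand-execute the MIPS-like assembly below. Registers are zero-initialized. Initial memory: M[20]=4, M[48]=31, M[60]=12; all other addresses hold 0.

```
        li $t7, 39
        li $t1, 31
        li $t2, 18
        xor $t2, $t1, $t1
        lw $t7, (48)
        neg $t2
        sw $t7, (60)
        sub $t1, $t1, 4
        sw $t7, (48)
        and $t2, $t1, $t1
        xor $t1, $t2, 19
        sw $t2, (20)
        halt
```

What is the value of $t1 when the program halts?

li $t7, 39 → $t7=39
li $t1, 31 → $t1=31
li $t2, 18 → $t2=18
xor $t2, $t1, $t1 → $t2=31^31=0
lw $t7, (48) → $t7=M[48]=31
neg $t2 → $t2=-(0)=0
sw $t7, (60) → M[60]=31
sub $t1, $t1, 4 → $t1=31-4=27
sw $t7, (48) → M[48]=31
and $t2, $t1, $t1 → $t2=27&27=27
xor $t1, $t2, 19 → $t1=27^19=8
sw $t2, (20) → M[20]=27
halt.

8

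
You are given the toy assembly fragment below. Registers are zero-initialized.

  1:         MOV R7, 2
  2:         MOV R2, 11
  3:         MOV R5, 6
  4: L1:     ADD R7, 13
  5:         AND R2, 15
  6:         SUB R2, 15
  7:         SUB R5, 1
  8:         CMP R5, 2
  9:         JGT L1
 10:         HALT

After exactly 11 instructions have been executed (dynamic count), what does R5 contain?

5

R7=2
R2=11
R5=6
R7=2+13=15
R2=11&15=11
R2=11-15=-4
R5=6-1=5
CMP R5, 2  (cmp 5,2)
JGT L1: taken
R7=15+13=28
R2=(-4)&15=12
After step 11: R5 = 5.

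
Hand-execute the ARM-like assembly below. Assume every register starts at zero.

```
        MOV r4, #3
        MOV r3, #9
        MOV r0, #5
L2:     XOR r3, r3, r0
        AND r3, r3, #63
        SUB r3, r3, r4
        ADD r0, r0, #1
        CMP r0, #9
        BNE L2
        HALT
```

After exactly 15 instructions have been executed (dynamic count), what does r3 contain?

12

r4=3
r3=9
r0=5
r3=9^5=12
r3=12&63=12
r3=12-3=9
r0=5+1=6
CMP r0, #9  (cmp 6,9)
BNE L2: taken
r3=9^6=15
r3=15&63=15
r3=15-3=12
r0=6+1=7
CMP r0, #9  (cmp 7,9)
BNE L2: taken
After step 15: r3 = 12.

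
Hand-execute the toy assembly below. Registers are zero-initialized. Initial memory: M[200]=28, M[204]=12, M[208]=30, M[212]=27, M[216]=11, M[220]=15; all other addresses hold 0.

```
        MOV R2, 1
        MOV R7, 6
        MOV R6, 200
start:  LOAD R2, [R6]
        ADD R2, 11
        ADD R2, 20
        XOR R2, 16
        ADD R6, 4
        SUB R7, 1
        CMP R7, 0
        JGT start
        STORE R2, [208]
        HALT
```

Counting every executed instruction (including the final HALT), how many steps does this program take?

after MOV R2, 1: R2=1
after MOV R7, 6: R7=6
after MOV R6, 200: R6=200
after LOAD R2, [R6]: R2=M[200]=28
after ADD R2, 11: R2=28+11=39
after ADD R2, 20: R2=39+20=59
after XOR R2, 16: R2=59^16=43
after ADD R6, 4: R6=200+4=204
after SUB R7, 1: R7=6-1=5
CMP R7, 0  (cmp 5,0)
JGT start: taken
after LOAD R2, [R6]: R2=M[204]=12
after ADD R2, 11: R2=12+11=23
after ADD R2, 20: R2=23+20=43
after XOR R2, 16: R2=43^16=59
after ADD R6, 4: R6=204+4=208
after SUB R7, 1: R7=5-1=4
CMP R7, 0  (cmp 4,0)
JGT start: taken
after LOAD R2, [R6]: R2=M[208]=30
after ADD R2, 11: R2=30+11=41
after ADD R2, 20: R2=41+20=61
after XOR R2, 16: R2=61^16=45
after ADD R6, 4: R6=208+4=212
after SUB R7, 1: R7=4-1=3
CMP R7, 0  (cmp 3,0)
JGT start: taken
after LOAD R2, [R6]: R2=M[212]=27
after ADD R2, 11: R2=27+11=38
after ADD R2, 20: R2=38+20=58
after XOR R2, 16: R2=58^16=42
after ADD R6, 4: R6=212+4=216
after SUB R7, 1: R7=3-1=2
CMP R7, 0  (cmp 2,0)
JGT start: taken
after LOAD R2, [R6]: R2=M[216]=11
after ADD R2, 11: R2=11+11=22
after ADD R2, 20: R2=22+20=42
after XOR R2, 16: R2=42^16=58
after ADD R6, 4: R6=216+4=220
after SUB R7, 1: R7=2-1=1
CMP R7, 0  (cmp 1,0)
JGT start: taken
after LOAD R2, [R6]: R2=M[220]=15
after ADD R2, 11: R2=15+11=26
after ADD R2, 20: R2=26+20=46
after XOR R2, 16: R2=46^16=62
after ADD R6, 4: R6=220+4=224
after SUB R7, 1: R7=1-1=0
CMP R7, 0  (cmp 0,0)
JGT start: not taken
STORE R2, [208] → M[208]=62
halt.
Total executed instructions: 53.

53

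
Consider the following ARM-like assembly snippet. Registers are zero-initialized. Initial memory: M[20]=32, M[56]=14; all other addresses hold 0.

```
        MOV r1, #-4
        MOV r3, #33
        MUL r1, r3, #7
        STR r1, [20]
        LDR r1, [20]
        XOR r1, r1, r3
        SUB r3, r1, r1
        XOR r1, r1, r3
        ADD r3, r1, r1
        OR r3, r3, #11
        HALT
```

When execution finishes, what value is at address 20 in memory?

MOV r1, #-4 → r1=-4
MOV r3, #33 → r3=33
MUL r1, r3, #7 → r1=33*7=231
STR r1, [20] → M[20]=231
LDR r1, [20] → r1=M[20]=231
XOR r1, r1, r3 → r1=231^33=198
SUB r3, r1, r1 → r3=198-198=0
XOR r1, r1, r3 → r1=198^0=198
ADD r3, r1, r1 → r3=198+198=396
OR r3, r3, #11 → r3=396|11=399
halt.

231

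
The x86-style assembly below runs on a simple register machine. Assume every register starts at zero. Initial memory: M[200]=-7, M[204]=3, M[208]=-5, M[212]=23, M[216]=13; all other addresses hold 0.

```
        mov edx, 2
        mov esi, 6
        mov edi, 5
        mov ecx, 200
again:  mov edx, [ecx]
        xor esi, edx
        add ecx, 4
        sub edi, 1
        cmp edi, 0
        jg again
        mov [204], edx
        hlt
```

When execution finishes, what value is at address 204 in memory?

13

mov edx, 2 → edx=2
mov esi, 6 → esi=6
mov edi, 5 → edi=5
mov ecx, 200 → ecx=200
mov edx, [ecx] → edx=M[200]=-7
xor esi, edx → esi=6^(-7)=-1
add ecx, 4 → ecx=200+4=204
sub edi, 1 → edi=5-1=4
cmp edi, 0  (cmp 4,0)
jg again: taken
mov edx, [ecx] → edx=M[204]=3
xor esi, edx → esi=(-1)^3=-4
add ecx, 4 → ecx=204+4=208
sub edi, 1 → edi=4-1=3
cmp edi, 0  (cmp 3,0)
jg again: taken
mov edx, [ecx] → edx=M[208]=-5
xor esi, edx → esi=(-4)^(-5)=7
add ecx, 4 → ecx=208+4=212
sub edi, 1 → edi=3-1=2
cmp edi, 0  (cmp 2,0)
jg again: taken
mov edx, [ecx] → edx=M[212]=23
xor esi, edx → esi=7^23=16
add ecx, 4 → ecx=212+4=216
sub edi, 1 → edi=2-1=1
cmp edi, 0  (cmp 1,0)
jg again: taken
mov edx, [ecx] → edx=M[216]=13
xor esi, edx → esi=16^13=29
add ecx, 4 → ecx=216+4=220
sub edi, 1 → edi=1-1=0
cmp edi, 0  (cmp 0,0)
jg again: not taken
mov [204], edx → M[204]=13
halt.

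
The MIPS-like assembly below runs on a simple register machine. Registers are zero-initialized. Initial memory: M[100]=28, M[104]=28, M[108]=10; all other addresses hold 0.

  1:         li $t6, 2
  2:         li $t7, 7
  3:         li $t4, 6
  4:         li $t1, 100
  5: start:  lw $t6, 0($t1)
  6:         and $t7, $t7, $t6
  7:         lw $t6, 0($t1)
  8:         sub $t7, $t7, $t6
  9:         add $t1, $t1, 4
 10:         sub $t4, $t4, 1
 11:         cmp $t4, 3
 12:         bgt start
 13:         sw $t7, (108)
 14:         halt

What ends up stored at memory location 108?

-2

li $t6, 2 → $t6=2
li $t7, 7 → $t7=7
li $t4, 6 → $t4=6
li $t1, 100 → $t1=100
lw $t6, 0($t1) → $t6=M[100]=28
and $t7, $t7, $t6 → $t7=7&28=4
lw $t6, 0($t1) → $t6=M[100]=28
sub $t7, $t7, $t6 → $t7=4-28=-24
add $t1, $t1, 4 → $t1=100+4=104
sub $t4, $t4, 1 → $t4=6-1=5
cmp $t4, 3  (cmp 5,3)
bgt start: taken
lw $t6, 0($t1) → $t6=M[104]=28
and $t7, $t7, $t6 → $t7=(-24)&28=8
lw $t6, 0($t1) → $t6=M[104]=28
sub $t7, $t7, $t6 → $t7=8-28=-20
add $t1, $t1, 4 → $t1=104+4=108
sub $t4, $t4, 1 → $t4=5-1=4
cmp $t4, 3  (cmp 4,3)
bgt start: taken
lw $t6, 0($t1) → $t6=M[108]=10
and $t7, $t7, $t6 → $t7=(-20)&10=8
lw $t6, 0($t1) → $t6=M[108]=10
sub $t7, $t7, $t6 → $t7=8-10=-2
add $t1, $t1, 4 → $t1=108+4=112
sub $t4, $t4, 1 → $t4=4-1=3
cmp $t4, 3  (cmp 3,3)
bgt start: not taken
sw $t7, (108) → M[108]=-2
halt.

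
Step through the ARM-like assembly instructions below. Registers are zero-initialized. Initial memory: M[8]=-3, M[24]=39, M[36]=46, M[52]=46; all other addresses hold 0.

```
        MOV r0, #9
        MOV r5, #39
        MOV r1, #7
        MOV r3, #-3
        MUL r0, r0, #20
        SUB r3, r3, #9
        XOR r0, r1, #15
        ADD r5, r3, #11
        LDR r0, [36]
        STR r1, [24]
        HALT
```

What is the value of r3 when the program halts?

r0=9
r5=39
r1=7
r3=-3
r0=9*20=180
r3=(-3)-9=-12
r0=7^15=8
r5=(-12)+11=-1
r0=M[36]=46
STR r1, [24] → M[24]=7
halt.

-12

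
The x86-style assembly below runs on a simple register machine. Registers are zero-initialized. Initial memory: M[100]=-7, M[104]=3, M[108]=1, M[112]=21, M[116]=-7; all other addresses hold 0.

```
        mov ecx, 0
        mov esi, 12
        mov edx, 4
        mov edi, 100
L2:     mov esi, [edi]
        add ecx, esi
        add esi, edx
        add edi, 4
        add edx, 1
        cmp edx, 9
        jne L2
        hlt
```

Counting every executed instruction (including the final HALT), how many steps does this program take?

40

mov ecx, 0 → ecx=0
mov esi, 12 → esi=12
mov edx, 4 → edx=4
mov edi, 100 → edi=100
mov esi, [edi] → esi=M[100]=-7
add ecx, esi → ecx=0+(-7)=-7
add esi, edx → esi=(-7)+4=-3
add edi, 4 → edi=100+4=104
add edx, 1 → edx=4+1=5
cmp edx, 9  (cmp 5,9)
jne L2: taken
mov esi, [edi] → esi=M[104]=3
add ecx, esi → ecx=(-7)+3=-4
add esi, edx → esi=3+5=8
add edi, 4 → edi=104+4=108
add edx, 1 → edx=5+1=6
cmp edx, 9  (cmp 6,9)
jne L2: taken
mov esi, [edi] → esi=M[108]=1
add ecx, esi → ecx=(-4)+1=-3
add esi, edx → esi=1+6=7
add edi, 4 → edi=108+4=112
add edx, 1 → edx=6+1=7
cmp edx, 9  (cmp 7,9)
jne L2: taken
mov esi, [edi] → esi=M[112]=21
add ecx, esi → ecx=(-3)+21=18
add esi, edx → esi=21+7=28
add edi, 4 → edi=112+4=116
add edx, 1 → edx=7+1=8
cmp edx, 9  (cmp 8,9)
jne L2: taken
mov esi, [edi] → esi=M[116]=-7
add ecx, esi → ecx=18+(-7)=11
add esi, edx → esi=(-7)+8=1
add edi, 4 → edi=116+4=120
add edx, 1 → edx=8+1=9
cmp edx, 9  (cmp 9,9)
jne L2: not taken
halt.
Total executed instructions: 40.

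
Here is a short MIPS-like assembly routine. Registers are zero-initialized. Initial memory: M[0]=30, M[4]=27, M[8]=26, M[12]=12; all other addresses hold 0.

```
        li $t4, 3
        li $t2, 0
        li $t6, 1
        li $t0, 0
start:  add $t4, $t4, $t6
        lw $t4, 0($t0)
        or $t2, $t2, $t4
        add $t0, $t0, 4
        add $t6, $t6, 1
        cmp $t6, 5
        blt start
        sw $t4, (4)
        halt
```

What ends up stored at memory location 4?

li $t4, 3 → $t4=3
li $t2, 0 → $t2=0
li $t6, 1 → $t6=1
li $t0, 0 → $t0=0
add $t4, $t4, $t6 → $t4=3+1=4
lw $t4, 0($t0) → $t4=M[0]=30
or $t2, $t2, $t4 → $t2=0|30=30
add $t0, $t0, 4 → $t0=0+4=4
add $t6, $t6, 1 → $t6=1+1=2
cmp $t6, 5  (cmp 2,5)
blt start: taken
add $t4, $t4, $t6 → $t4=30+2=32
lw $t4, 0($t0) → $t4=M[4]=27
or $t2, $t2, $t4 → $t2=30|27=31
add $t0, $t0, 4 → $t0=4+4=8
add $t6, $t6, 1 → $t6=2+1=3
cmp $t6, 5  (cmp 3,5)
blt start: taken
add $t4, $t4, $t6 → $t4=27+3=30
lw $t4, 0($t0) → $t4=M[8]=26
or $t2, $t2, $t4 → $t2=31|26=31
add $t0, $t0, 4 → $t0=8+4=12
add $t6, $t6, 1 → $t6=3+1=4
cmp $t6, 5  (cmp 4,5)
blt start: taken
add $t4, $t4, $t6 → $t4=26+4=30
lw $t4, 0($t0) → $t4=M[12]=12
or $t2, $t2, $t4 → $t2=31|12=31
add $t0, $t0, 4 → $t0=12+4=16
add $t6, $t6, 1 → $t6=4+1=5
cmp $t6, 5  (cmp 5,5)
blt start: not taken
sw $t4, (4) → M[4]=12
halt.

12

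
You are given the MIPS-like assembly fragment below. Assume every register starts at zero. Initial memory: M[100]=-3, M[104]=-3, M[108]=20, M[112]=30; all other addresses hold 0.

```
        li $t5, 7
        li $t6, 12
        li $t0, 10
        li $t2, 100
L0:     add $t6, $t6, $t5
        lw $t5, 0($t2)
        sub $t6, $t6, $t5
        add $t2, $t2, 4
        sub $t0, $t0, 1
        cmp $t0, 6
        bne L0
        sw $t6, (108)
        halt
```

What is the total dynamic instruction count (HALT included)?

34

$t5=7
$t6=12
$t0=10
$t2=100
$t6=12+7=19
$t5=M[100]=-3
$t6=19-(-3)=22
$t2=100+4=104
$t0=10-1=9
cmp $t0, 6  (cmp 9,6)
bne L0: taken
$t6=22+(-3)=19
$t5=M[104]=-3
$t6=19-(-3)=22
$t2=104+4=108
$t0=9-1=8
cmp $t0, 6  (cmp 8,6)
bne L0: taken
$t6=22+(-3)=19
$t5=M[108]=20
$t6=19-20=-1
$t2=108+4=112
$t0=8-1=7
cmp $t0, 6  (cmp 7,6)
bne L0: taken
$t6=(-1)+20=19
$t5=M[112]=30
$t6=19-30=-11
$t2=112+4=116
$t0=7-1=6
cmp $t0, 6  (cmp 6,6)
bne L0: not taken
sw $t6, (108) → M[108]=-11
halt.
Total executed instructions: 34.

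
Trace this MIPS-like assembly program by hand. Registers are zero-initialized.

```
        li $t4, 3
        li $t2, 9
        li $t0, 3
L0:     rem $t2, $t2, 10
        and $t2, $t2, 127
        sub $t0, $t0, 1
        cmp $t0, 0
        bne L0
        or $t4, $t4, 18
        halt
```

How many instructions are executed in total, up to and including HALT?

20

after li $t4, 3: $t4=3
after li $t2, 9: $t2=9
after li $t0, 3: $t0=3
after rem $t2, $t2, 10: $t2=9%10=9
after and $t2, $t2, 127: $t2=9&127=9
after sub $t0, $t0, 1: $t0=3-1=2
cmp $t0, 0  (cmp 2,0)
bne L0: taken
after rem $t2, $t2, 10: $t2=9%10=9
after and $t2, $t2, 127: $t2=9&127=9
after sub $t0, $t0, 1: $t0=2-1=1
cmp $t0, 0  (cmp 1,0)
bne L0: taken
after rem $t2, $t2, 10: $t2=9%10=9
after and $t2, $t2, 127: $t2=9&127=9
after sub $t0, $t0, 1: $t0=1-1=0
cmp $t0, 0  (cmp 0,0)
bne L0: not taken
after or $t4, $t4, 18: $t4=3|18=19
halt.
Total executed instructions: 20.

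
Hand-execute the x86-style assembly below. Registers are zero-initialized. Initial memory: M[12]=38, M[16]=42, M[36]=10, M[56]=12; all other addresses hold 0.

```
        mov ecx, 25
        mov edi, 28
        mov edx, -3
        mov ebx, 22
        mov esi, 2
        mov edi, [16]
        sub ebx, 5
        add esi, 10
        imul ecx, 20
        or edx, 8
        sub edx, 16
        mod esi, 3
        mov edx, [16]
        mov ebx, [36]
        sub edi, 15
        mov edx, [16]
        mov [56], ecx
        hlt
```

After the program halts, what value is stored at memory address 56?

500

mov ecx, 25 → ecx=25
mov edi, 28 → edi=28
mov edx, -3 → edx=-3
mov ebx, 22 → ebx=22
mov esi, 2 → esi=2
mov edi, [16] → edi=M[16]=42
sub ebx, 5 → ebx=22-5=17
add esi, 10 → esi=2+10=12
imul ecx, 20 → ecx=25*20=500
or edx, 8 → edx=(-3)|8=-3
sub edx, 16 → edx=(-3)-16=-19
mod esi, 3 → esi=12%3=0
mov edx, [16] → edx=M[16]=42
mov ebx, [36] → ebx=M[36]=10
sub edi, 15 → edi=42-15=27
mov edx, [16] → edx=M[16]=42
mov [56], ecx → M[56]=500
halt.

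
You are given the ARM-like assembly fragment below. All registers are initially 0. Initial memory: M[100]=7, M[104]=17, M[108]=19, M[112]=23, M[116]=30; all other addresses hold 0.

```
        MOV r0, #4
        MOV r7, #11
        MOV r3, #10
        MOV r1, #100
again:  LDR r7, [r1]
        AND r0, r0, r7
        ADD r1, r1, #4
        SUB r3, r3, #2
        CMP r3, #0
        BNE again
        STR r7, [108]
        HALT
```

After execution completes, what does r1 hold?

120

MOV r0, #4 → r0=4
MOV r7, #11 → r7=11
MOV r3, #10 → r3=10
MOV r1, #100 → r1=100
LDR r7, [r1] → r7=M[100]=7
AND r0, r0, r7 → r0=4&7=4
ADD r1, r1, #4 → r1=100+4=104
SUB r3, r3, #2 → r3=10-2=8
CMP r3, #0  (cmp 8,0)
BNE again: taken
LDR r7, [r1] → r7=M[104]=17
AND r0, r0, r7 → r0=4&17=0
ADD r1, r1, #4 → r1=104+4=108
SUB r3, r3, #2 → r3=8-2=6
CMP r3, #0  (cmp 6,0)
BNE again: taken
LDR r7, [r1] → r7=M[108]=19
AND r0, r0, r7 → r0=0&19=0
ADD r1, r1, #4 → r1=108+4=112
SUB r3, r3, #2 → r3=6-2=4
CMP r3, #0  (cmp 4,0)
BNE again: taken
LDR r7, [r1] → r7=M[112]=23
AND r0, r0, r7 → r0=0&23=0
ADD r1, r1, #4 → r1=112+4=116
SUB r3, r3, #2 → r3=4-2=2
CMP r3, #0  (cmp 2,0)
BNE again: taken
LDR r7, [r1] → r7=M[116]=30
AND r0, r0, r7 → r0=0&30=0
ADD r1, r1, #4 → r1=116+4=120
SUB r3, r3, #2 → r3=2-2=0
CMP r3, #0  (cmp 0,0)
BNE again: not taken
STR r7, [108] → M[108]=30
halt.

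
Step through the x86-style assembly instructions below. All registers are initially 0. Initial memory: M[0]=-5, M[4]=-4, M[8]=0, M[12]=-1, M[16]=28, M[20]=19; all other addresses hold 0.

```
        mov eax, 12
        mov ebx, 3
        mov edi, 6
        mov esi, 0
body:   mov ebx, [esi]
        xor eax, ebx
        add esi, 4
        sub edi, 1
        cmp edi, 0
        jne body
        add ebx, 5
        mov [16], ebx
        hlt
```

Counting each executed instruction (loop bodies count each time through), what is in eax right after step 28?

mov eax, 12 → eax=12
mov ebx, 3 → ebx=3
mov edi, 6 → edi=6
mov esi, 0 → esi=0
mov ebx, [esi] → ebx=M[0]=-5
xor eax, ebx → eax=12^(-5)=-9
add esi, 4 → esi=0+4=4
sub edi, 1 → edi=6-1=5
cmp edi, 0  (cmp 5,0)
jne body: taken
mov ebx, [esi] → ebx=M[4]=-4
xor eax, ebx → eax=(-9)^(-4)=11
add esi, 4 → esi=4+4=8
sub edi, 1 → edi=5-1=4
cmp edi, 0  (cmp 4,0)
jne body: taken
mov ebx, [esi] → ebx=M[8]=0
xor eax, ebx → eax=11^0=11
add esi, 4 → esi=8+4=12
sub edi, 1 → edi=4-1=3
cmp edi, 0  (cmp 3,0)
jne body: taken
mov ebx, [esi] → ebx=M[12]=-1
xor eax, ebx → eax=11^(-1)=-12
add esi, 4 → esi=12+4=16
sub edi, 1 → edi=3-1=2
cmp edi, 0  (cmp 2,0)
jne body: taken
After step 28: eax = -12.

-12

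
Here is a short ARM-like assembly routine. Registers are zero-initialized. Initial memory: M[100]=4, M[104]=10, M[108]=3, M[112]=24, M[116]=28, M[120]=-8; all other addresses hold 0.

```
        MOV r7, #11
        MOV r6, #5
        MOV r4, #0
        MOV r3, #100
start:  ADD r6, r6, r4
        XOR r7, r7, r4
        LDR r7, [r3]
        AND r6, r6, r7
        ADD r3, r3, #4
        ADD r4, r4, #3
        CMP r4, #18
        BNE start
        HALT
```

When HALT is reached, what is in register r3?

MOV r7, #11 → r7=11
MOV r6, #5 → r6=5
MOV r4, #0 → r4=0
MOV r3, #100 → r3=100
ADD r6, r6, r4 → r6=5+0=5
XOR r7, r7, r4 → r7=11^0=11
LDR r7, [r3] → r7=M[100]=4
AND r6, r6, r7 → r6=5&4=4
ADD r3, r3, #4 → r3=100+4=104
ADD r4, r4, #3 → r4=0+3=3
CMP r4, #18  (cmp 3,18)
BNE start: taken
ADD r6, r6, r4 → r6=4+3=7
XOR r7, r7, r4 → r7=4^3=7
LDR r7, [r3] → r7=M[104]=10
AND r6, r6, r7 → r6=7&10=2
ADD r3, r3, #4 → r3=104+4=108
ADD r4, r4, #3 → r4=3+3=6
CMP r4, #18  (cmp 6,18)
BNE start: taken
ADD r6, r6, r4 → r6=2+6=8
XOR r7, r7, r4 → r7=10^6=12
LDR r7, [r3] → r7=M[108]=3
AND r6, r6, r7 → r6=8&3=0
ADD r3, r3, #4 → r3=108+4=112
ADD r4, r4, #3 → r4=6+3=9
CMP r4, #18  (cmp 9,18)
BNE start: taken
ADD r6, r6, r4 → r6=0+9=9
XOR r7, r7, r4 → r7=3^9=10
LDR r7, [r3] → r7=M[112]=24
AND r6, r6, r7 → r6=9&24=8
ADD r3, r3, #4 → r3=112+4=116
ADD r4, r4, #3 → r4=9+3=12
CMP r4, #18  (cmp 12,18)
BNE start: taken
ADD r6, r6, r4 → r6=8+12=20
XOR r7, r7, r4 → r7=24^12=20
LDR r7, [r3] → r7=M[116]=28
AND r6, r6, r7 → r6=20&28=20
ADD r3, r3, #4 → r3=116+4=120
ADD r4, r4, #3 → r4=12+3=15
CMP r4, #18  (cmp 15,18)
BNE start: taken
ADD r6, r6, r4 → r6=20+15=35
XOR r7, r7, r4 → r7=28^15=19
LDR r7, [r3] → r7=M[120]=-8
AND r6, r6, r7 → r6=35&(-8)=32
ADD r3, r3, #4 → r3=120+4=124
ADD r4, r4, #3 → r4=15+3=18
CMP r4, #18  (cmp 18,18)
BNE start: not taken
halt.

124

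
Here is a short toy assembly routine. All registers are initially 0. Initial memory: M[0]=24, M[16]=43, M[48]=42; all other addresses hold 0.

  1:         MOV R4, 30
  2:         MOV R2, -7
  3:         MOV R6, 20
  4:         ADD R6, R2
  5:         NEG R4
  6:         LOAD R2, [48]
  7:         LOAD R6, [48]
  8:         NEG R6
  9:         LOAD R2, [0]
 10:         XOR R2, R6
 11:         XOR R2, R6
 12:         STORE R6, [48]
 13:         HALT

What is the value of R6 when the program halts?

MOV R4, 30 → R4=30
MOV R2, -7 → R2=-7
MOV R6, 20 → R6=20
ADD R6, R2 → R6=20+(-7)=13
NEG R4 → R4=-(30)=-30
LOAD R2, [48] → R2=M[48]=42
LOAD R6, [48] → R6=M[48]=42
NEG R6 → R6=-(42)=-42
LOAD R2, [0] → R2=M[0]=24
XOR R2, R6 → R2=24^(-42)=-50
XOR R2, R6 → R2=(-50)^(-42)=24
STORE R6, [48] → M[48]=-42
halt.

-42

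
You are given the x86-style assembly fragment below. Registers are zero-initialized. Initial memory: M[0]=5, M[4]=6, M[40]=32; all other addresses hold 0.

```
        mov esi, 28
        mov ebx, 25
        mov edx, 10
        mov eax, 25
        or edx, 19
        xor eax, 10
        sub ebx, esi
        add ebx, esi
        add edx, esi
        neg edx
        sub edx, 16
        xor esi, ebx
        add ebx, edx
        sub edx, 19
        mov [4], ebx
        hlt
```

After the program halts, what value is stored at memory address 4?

after mov esi, 28: esi=28
after mov ebx, 25: ebx=25
after mov edx, 10: edx=10
after mov eax, 25: eax=25
after or edx, 19: edx=10|19=27
after xor eax, 10: eax=25^10=19
after sub ebx, esi: ebx=25-28=-3
after add ebx, esi: ebx=(-3)+28=25
after add edx, esi: edx=27+28=55
after neg edx: edx=-(55)=-55
after sub edx, 16: edx=(-55)-16=-71
after xor esi, ebx: esi=28^25=5
after add ebx, edx: ebx=25+(-71)=-46
after sub edx, 19: edx=(-71)-19=-90
mov [4], ebx → M[4]=-46
halt.

-46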